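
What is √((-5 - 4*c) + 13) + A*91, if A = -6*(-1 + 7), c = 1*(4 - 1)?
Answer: -3276 + 2*I ≈ -3276.0 + 2.0*I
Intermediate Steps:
c = 3 (c = 1*3 = 3)
A = -36 (A = -6*6 = -36)
√((-5 - 4*c) + 13) + A*91 = √((-5 - 4*3) + 13) - 36*91 = √((-5 - 12) + 13) - 3276 = √(-17 + 13) - 3276 = √(-4) - 3276 = 2*I - 3276 = -3276 + 2*I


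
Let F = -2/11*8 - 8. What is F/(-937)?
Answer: 104/10307 ≈ 0.010090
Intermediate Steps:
F = -104/11 (F = -2*1/11*8 - 8 = -2/11*8 - 8 = -16/11 - 8 = -104/11 ≈ -9.4545)
F/(-937) = -104/11/(-937) = -104/11*(-1/937) = 104/10307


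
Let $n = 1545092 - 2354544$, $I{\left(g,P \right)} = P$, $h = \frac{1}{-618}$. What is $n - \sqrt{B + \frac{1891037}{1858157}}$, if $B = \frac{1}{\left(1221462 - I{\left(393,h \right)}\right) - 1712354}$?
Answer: $-809452 - \frac{\sqrt{323392854020695342759606507315}}{563711421077035} \approx -8.0945 \cdot 10^{5}$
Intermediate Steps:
$h = - \frac{1}{618} \approx -0.0016181$
$B = - \frac{618}{303371255}$ ($B = \frac{1}{\left(1221462 - - \frac{1}{618}\right) - 1712354} = \frac{1}{\left(1221462 + \frac{1}{618}\right) - 1712354} = \frac{1}{\frac{754863517}{618} - 1712354} = \frac{1}{- \frac{303371255}{618}} = - \frac{618}{303371255} \approx -2.0371 \cdot 10^{-6}$)
$n = -809452$
$n - \sqrt{B + \frac{1891037}{1858157}} = -809452 - \sqrt{- \frac{618}{303371255} + \frac{1891037}{1858157}} = -809452 - \sqrt{\frac{573685119600409}{563711421077035}} = -809452 - \frac{\sqrt{323392854020695342759606507315}}{563711421077035}$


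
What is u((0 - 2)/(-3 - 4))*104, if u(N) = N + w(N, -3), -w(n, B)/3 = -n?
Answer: 832/7 ≈ 118.86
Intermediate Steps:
w(n, B) = 3*n (w(n, B) = -(-3)*n = 3*n)
u(N) = 4*N (u(N) = N + 3*N = 4*N)
u((0 - 2)/(-3 - 4))*104 = (4*((0 - 2)/(-3 - 4)))*104 = (4*(-2/(-7)))*104 = (4*(-2*(-⅐)))*104 = (4*(2/7))*104 = (8/7)*104 = 832/7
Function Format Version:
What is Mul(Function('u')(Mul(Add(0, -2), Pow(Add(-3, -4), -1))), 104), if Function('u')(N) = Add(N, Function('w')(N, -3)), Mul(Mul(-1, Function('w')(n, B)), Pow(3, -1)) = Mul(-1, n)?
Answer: Rational(832, 7) ≈ 118.86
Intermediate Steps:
Function('w')(n, B) = Mul(3, n) (Function('w')(n, B) = Mul(-3, Mul(-1, n)) = Mul(3, n))
Function('u')(N) = Mul(4, N) (Function('u')(N) = Add(N, Mul(3, N)) = Mul(4, N))
Mul(Function('u')(Mul(Add(0, -2), Pow(Add(-3, -4), -1))), 104) = Mul(Mul(4, Mul(Add(0, -2), Pow(Add(-3, -4), -1))), 104) = Mul(Mul(4, Mul(-2, Pow(-7, -1))), 104) = Mul(Mul(4, Mul(-2, Rational(-1, 7))), 104) = Mul(Mul(4, Rational(2, 7)), 104) = Mul(Rational(8, 7), 104) = Rational(832, 7)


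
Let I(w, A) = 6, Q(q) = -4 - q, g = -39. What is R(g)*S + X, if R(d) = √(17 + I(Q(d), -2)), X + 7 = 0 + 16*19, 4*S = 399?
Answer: 297 + 399*√23/4 ≈ 775.38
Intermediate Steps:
S = 399/4 (S = (¼)*399 = 399/4 ≈ 99.750)
X = 297 (X = -7 + (0 + 16*19) = -7 + (0 + 304) = -7 + 304 = 297)
R(d) = √23 (R(d) = √(17 + 6) = √23)
R(g)*S + X = √23*(399/4) + 297 = 399*√23/4 + 297 = 297 + 399*√23/4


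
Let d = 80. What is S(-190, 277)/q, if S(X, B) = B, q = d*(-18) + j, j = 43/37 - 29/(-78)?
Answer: -799422/4151413 ≈ -0.19257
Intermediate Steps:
j = 4427/2886 (j = 43*(1/37) - 29*(-1/78) = 43/37 + 29/78 = 4427/2886 ≈ 1.5340)
q = -4151413/2886 (q = 80*(-18) + 4427/2886 = -1440 + 4427/2886 = -4151413/2886 ≈ -1438.5)
S(-190, 277)/q = 277/(-4151413/2886) = 277*(-2886/4151413) = -799422/4151413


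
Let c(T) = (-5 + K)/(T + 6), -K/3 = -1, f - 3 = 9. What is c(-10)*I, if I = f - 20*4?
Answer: -34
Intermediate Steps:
f = 12 (f = 3 + 9 = 12)
K = 3 (K = -3*(-1) = 3)
I = -68 (I = 12 - 20*4 = 12 - 80 = -68)
c(T) = -2/(6 + T) (c(T) = (-5 + 3)/(T + 6) = -2/(6 + T))
c(-10)*I = -2/(6 - 10)*(-68) = -2/(-4)*(-68) = -2*(-¼)*(-68) = (½)*(-68) = -34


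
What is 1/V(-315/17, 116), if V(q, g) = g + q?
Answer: 17/1657 ≈ 0.010260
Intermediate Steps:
1/V(-315/17, 116) = 1/(116 - 315/17) = 1/(1657/17) = 17/1657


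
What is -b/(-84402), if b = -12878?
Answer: -6439/42201 ≈ -0.15258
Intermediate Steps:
-b/(-84402) = -(-12878)/(-84402) = -(-12878)*(-1)/84402 = -1*6439/42201 = -6439/42201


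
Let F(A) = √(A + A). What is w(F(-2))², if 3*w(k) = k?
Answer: -4/9 ≈ -0.44444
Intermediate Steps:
F(A) = √2*√A (F(A) = √(2*A) = √2*√A)
w(k) = k/3
w(F(-2))² = ((√2*√(-2))/3)² = ((√2*(I*√2))/3)² = ((2*I)/3)² = (2*I/3)² = -4/9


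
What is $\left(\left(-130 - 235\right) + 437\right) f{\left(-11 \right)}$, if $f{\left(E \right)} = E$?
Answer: $-792$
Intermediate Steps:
$\left(\left(-130 - 235\right) + 437\right) f{\left(-11 \right)} = \left(\left(-130 - 235\right) + 437\right) \left(-11\right) = \left(-365 + 437\right) \left(-11\right) = 72 \left(-11\right) = -792$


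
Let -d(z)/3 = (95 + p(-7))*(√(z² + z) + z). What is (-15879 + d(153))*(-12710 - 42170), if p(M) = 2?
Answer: 3314861760 + 47910240*√2618 ≈ 5.7663e+9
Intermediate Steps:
d(z) = -291*z - 291*√(z + z²) (d(z) = -3*(95 + 2)*(√(z² + z) + z) = -291*(√(z + z²) + z) = -291*(z + √(z + z²)) = -3*(97*z + 97*√(z + z²)) = -291*z - 291*√(z + z²))
(-15879 + d(153))*(-12710 - 42170) = (-15879 + (-291*153 - 291*3*√17*√(1 + 153)))*(-12710 - 42170) = (-15879 + (-44523 - 291*3*√2618))*(-54880) = (-15879 + (-44523 - 873*√2618))*(-54880) = (-60402 - 873*√2618)*(-54880) = 3314861760 + 47910240*√2618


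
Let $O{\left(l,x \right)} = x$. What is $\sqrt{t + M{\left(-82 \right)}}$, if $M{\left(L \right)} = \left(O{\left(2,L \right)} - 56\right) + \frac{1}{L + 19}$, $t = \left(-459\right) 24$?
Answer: $\frac{i \sqrt{4918921}}{21} \approx 105.61 i$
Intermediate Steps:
$t = -11016$
$M{\left(L \right)} = -56 + L + \frac{1}{19 + L}$ ($M{\left(L \right)} = \left(L - 56\right) + \frac{1}{L + 19} = \left(-56 + L\right) + \frac{1}{19 + L} = -56 + L + \frac{1}{19 + L}$)
$\sqrt{t + M{\left(-82 \right)}} = \sqrt{-11016 + \frac{-1063 + \left(-82\right)^{2} - -3034}{19 - 82}} = \sqrt{-11016 + \frac{-1063 + 6724 + 3034}{-63}} = \sqrt{-11016 - \frac{8695}{63}} = \sqrt{- \frac{702703}{63}} = \frac{i \sqrt{4918921}}{21}$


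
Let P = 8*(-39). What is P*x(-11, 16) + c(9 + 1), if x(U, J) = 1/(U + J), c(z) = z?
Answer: -262/5 ≈ -52.400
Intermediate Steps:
x(U, J) = 1/(J + U)
P = -312
P*x(-11, 16) + c(9 + 1) = -312/(16 - 11) + (9 + 1) = -312/5 + 10 = -262/5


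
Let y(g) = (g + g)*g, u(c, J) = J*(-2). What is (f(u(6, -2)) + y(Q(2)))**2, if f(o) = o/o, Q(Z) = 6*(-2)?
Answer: 83521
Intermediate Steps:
Q(Z) = -12
u(c, J) = -2*J
f(o) = 1
y(g) = 2*g**2 (y(g) = (2*g)*g = 2*g**2)
(f(u(6, -2)) + y(Q(2)))**2 = (1 + 2*(-12)**2)**2 = (1 + 2*144)**2 = (1 + 288)**2 = 289**2 = 83521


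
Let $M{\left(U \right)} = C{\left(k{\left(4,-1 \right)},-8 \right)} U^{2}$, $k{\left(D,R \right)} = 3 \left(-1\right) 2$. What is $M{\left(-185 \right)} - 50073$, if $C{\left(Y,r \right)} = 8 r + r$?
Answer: $-2514273$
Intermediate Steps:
$k{\left(D,R \right)} = -6$ ($k{\left(D,R \right)} = \left(-3\right) 2 = -6$)
$C{\left(Y,r \right)} = 9 r$
$M{\left(U \right)} = - 72 U^{2}$ ($M{\left(U \right)} = 9 \left(-8\right) U^{2} = - 72 U^{2}$)
$M{\left(-185 \right)} - 50073 = - 72 \left(-185\right)^{2} - 50073 = \left(-72\right) 34225 - 50073 = -2464200 - 50073 = -2514273$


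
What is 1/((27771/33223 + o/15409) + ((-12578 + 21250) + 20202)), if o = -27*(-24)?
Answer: 511933207/14782008870761 ≈ 3.4632e-5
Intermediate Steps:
o = 648
1/((27771/33223 + o/15409) + ((-12578 + 21250) + 20202)) = 1/((27771/33223 + 648/15409) + ((-12578 + 21250) + 20202)) = 1/((27771*(1/33223) + 648*(1/15409)) + (8672 + 20202)) = 1/((27771/33223 + 648/15409) + 28874) = 1/(449451843/511933207 + 28874) = 1/(14782008870761/511933207) = 511933207/14782008870761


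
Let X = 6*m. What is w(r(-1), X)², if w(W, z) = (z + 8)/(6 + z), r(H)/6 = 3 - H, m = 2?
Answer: 100/81 ≈ 1.2346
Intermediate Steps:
X = 12 (X = 6*2 = 12)
r(H) = 18 - 6*H (r(H) = 6*(3 - H) = 18 - 6*H)
w(W, z) = (8 + z)/(6 + z)
w(r(-1), X)² = ((8 + 12)/(6 + 12))² = (20/18)² = ((1/18)*20)² = (10/9)² = 100/81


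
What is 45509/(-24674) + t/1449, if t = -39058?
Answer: -1029659633/35752626 ≈ -28.800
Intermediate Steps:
45509/(-24674) + t/1449 = 45509/(-24674) - 39058/1449 = 45509*(-1/24674) - 39058*1/1449 = -45509/24674 - 39058/1449 = -1029659633/35752626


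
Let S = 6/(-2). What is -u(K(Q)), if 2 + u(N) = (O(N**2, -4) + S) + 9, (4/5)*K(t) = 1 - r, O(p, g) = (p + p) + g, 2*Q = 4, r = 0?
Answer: -25/8 ≈ -3.1250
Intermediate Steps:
Q = 2 (Q = (1/2)*4 = 2)
O(p, g) = g + 2*p (O(p, g) = 2*p + g = g + 2*p)
S = -3 (S = 6*(-1/2) = -3)
K(t) = 5/4 (K(t) = 5*(1 - 1*0)/4 = 5*(1 + 0)/4 = (5/4)*1 = 5/4)
u(N) = 2*N**2 (u(N) = -2 + (((-4 + 2*N**2) - 3) + 9) = -2 + ((-7 + 2*N**2) + 9) = -2 + (2 + 2*N**2) = 2*N**2)
-u(K(Q)) = -2*(5/4)**2 = -2*25/16 = -1*25/8 = -25/8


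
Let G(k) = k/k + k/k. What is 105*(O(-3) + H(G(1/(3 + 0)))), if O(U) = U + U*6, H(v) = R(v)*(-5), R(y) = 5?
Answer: -4830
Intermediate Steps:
G(k) = 2 (G(k) = 1 + 1 = 2)
H(v) = -25 (H(v) = 5*(-5) = -25)
O(U) = 7*U (O(U) = U + 6*U = 7*U)
105*(O(-3) + H(G(1/(3 + 0)))) = 105*(7*(-3) - 25) = 105*(-21 - 25) = 105*(-46) = -4830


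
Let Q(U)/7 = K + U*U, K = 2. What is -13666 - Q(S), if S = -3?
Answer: -13743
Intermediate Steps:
Q(U) = 14 + 7*U² (Q(U) = 7*(2 + U*U) = 7*(2 + U²) = 14 + 7*U²)
-13666 - Q(S) = -13666 - (14 + 7*(-3)²) = -13666 - (14 + 7*9) = -13666 - (14 + 63) = -13666 - 1*77 = -13666 - 77 = -13743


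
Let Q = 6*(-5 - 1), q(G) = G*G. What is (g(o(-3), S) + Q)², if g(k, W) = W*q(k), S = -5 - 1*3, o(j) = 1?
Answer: 1936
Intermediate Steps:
q(G) = G²
S = -8 (S = -5 - 3 = -8)
g(k, W) = W*k²
Q = -36 (Q = 6*(-6) = -36)
(g(o(-3), S) + Q)² = (-8*1² - 36)² = (-8*1 - 36)² = (-8 - 36)² = (-44)² = 1936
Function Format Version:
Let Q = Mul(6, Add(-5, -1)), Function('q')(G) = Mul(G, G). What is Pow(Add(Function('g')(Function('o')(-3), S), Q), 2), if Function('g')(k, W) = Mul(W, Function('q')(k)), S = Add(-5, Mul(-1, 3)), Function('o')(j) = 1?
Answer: 1936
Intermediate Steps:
Function('q')(G) = Pow(G, 2)
S = -8 (S = Add(-5, -3) = -8)
Function('g')(k, W) = Mul(W, Pow(k, 2))
Q = -36 (Q = Mul(6, -6) = -36)
Pow(Add(Function('g')(Function('o')(-3), S), Q), 2) = Pow(Add(Mul(-8, Pow(1, 2)), -36), 2) = Pow(Add(Mul(-8, 1), -36), 2) = Pow(Add(-8, -36), 2) = Pow(-44, 2) = 1936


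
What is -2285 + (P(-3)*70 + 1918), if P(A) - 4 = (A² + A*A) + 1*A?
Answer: 963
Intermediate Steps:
P(A) = 4 + A + 2*A² (P(A) = 4 + ((A² + A*A) + 1*A) = 4 + ((A² + A²) + A) = 4 + (2*A² + A) = 4 + (A + 2*A²) = 4 + A + 2*A²)
-2285 + (P(-3)*70 + 1918) = -2285 + ((4 - 3 + 2*(-3)²)*70 + 1918) = -2285 + ((4 - 3 + 2*9)*70 + 1918) = -2285 + ((4 - 3 + 18)*70 + 1918) = -2285 + (19*70 + 1918) = -2285 + (1330 + 1918) = -2285 + 3248 = 963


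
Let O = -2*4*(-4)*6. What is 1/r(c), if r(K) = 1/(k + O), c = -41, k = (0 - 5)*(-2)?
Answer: 202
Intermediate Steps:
O = 192 (O = -(-32)*6 = -2*(-96) = 192)
k = 10 (k = -5*(-2) = 10)
r(K) = 1/202 (r(K) = 1/(10 + 192) = 1/202)
1/r(c) = 1/(1/202) = 202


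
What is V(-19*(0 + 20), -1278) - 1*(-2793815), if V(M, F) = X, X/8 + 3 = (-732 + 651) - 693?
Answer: 2787599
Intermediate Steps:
X = -6216 (X = -24 + 8*((-732 + 651) - 693) = -24 + 8*(-81 - 693) = -24 + 8*(-774) = -24 - 6192 = -6216)
V(M, F) = -6216
V(-19*(0 + 20), -1278) - 1*(-2793815) = -6216 - 1*(-2793815) = -6216 + 2793815 = 2787599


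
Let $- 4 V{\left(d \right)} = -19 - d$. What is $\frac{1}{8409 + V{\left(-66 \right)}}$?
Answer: $\frac{4}{33589} \approx 0.00011909$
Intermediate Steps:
$V{\left(d \right)} = \frac{19}{4} + \frac{d}{4}$ ($V{\left(d \right)} = - \frac{-19 - d}{4} = \frac{19}{4} + \frac{d}{4}$)
$\frac{1}{8409 + V{\left(-66 \right)}} = \frac{1}{8409 + \left(\frac{19}{4} + \frac{1}{4} \left(-66\right)\right)} = \frac{1}{8409 + \left(\frac{19}{4} - \frac{33}{2}\right)} = \frac{1}{8409 - \frac{47}{4}} = \frac{1}{\frac{33589}{4}} = \frac{4}{33589}$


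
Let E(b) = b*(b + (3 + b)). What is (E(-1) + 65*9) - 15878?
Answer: -15294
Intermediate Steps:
E(b) = b*(3 + 2*b)
(E(-1) + 65*9) - 15878 = (-(3 + 2*(-1)) + 65*9) - 15878 = (-(3 - 2) + 585) - 15878 = (-1*1 + 585) - 15878 = (-1 + 585) - 15878 = 584 - 15878 = -15294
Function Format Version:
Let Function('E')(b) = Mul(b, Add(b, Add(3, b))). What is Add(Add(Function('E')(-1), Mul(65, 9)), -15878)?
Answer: -15294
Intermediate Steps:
Function('E')(b) = Mul(b, Add(3, Mul(2, b)))
Add(Add(Function('E')(-1), Mul(65, 9)), -15878) = Add(Add(Mul(-1, Add(3, Mul(2, -1))), Mul(65, 9)), -15878) = Add(Add(Mul(-1, Add(3, -2)), 585), -15878) = Add(Add(Mul(-1, 1), 585), -15878) = Add(Add(-1, 585), -15878) = Add(584, -15878) = -15294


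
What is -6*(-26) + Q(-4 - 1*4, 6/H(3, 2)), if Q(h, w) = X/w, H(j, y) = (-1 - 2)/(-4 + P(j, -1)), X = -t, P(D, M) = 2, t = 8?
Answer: 154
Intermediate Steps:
X = -8 (X = -1*8 = -8)
H(j, y) = 3/2 (H(j, y) = (-1 - 2)/(-4 + 2) = -3/(-2) = -3*(-½) = 3/2)
Q(h, w) = -8/w
-6*(-26) + Q(-4 - 1*4, 6/H(3, 2)) = -6*(-26) - 8/(6/(3/2)) = 156 - 8/(6*(⅔)) = 156 - 8/4 = 156 - 8*¼ = 156 - 2 = 154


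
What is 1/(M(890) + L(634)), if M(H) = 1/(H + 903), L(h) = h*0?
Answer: 1793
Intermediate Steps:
L(h) = 0
M(H) = 1/(903 + H)
1/(M(890) + L(634)) = 1/(1/(903 + 890) + 0) = 1/(1/1793 + 0) = 1/(1/1793) = 1793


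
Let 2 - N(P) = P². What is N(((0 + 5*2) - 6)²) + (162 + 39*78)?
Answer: 2950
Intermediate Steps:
N(P) = 2 - P²
N(((0 + 5*2) - 6)²) + (162 + 39*78) = (2 - (((0 + 5*2) - 6)²)²) + (162 + 39*78) = (2 - (((0 + 10) - 6)²)²) + (162 + 3042) = (2 - ((10 - 6)²)²) + 3204 = (2 - (4²)²) + 3204 = (2 - 1*16²) + 3204 = (2 - 1*256) + 3204 = (2 - 256) + 3204 = -254 + 3204 = 2950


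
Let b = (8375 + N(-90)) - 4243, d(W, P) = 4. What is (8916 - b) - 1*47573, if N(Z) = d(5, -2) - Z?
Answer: -42883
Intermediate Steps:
N(Z) = 4 - Z
b = 4226 (b = (8375 + (4 - 1*(-90))) - 4243 = (8375 + (4 + 90)) - 4243 = (8375 + 94) - 4243 = 8469 - 4243 = 4226)
(8916 - b) - 1*47573 = (8916 - 1*4226) - 1*47573 = (8916 - 4226) - 47573 = 4690 - 47573 = -42883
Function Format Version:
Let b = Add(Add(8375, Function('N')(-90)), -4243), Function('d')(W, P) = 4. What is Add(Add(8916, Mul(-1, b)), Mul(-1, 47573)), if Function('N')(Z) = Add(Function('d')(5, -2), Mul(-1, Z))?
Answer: -42883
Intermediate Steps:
Function('N')(Z) = Add(4, Mul(-1, Z))
b = 4226 (b = Add(Add(8375, Add(4, Mul(-1, -90))), -4243) = Add(Add(8375, Add(4, 90)), -4243) = Add(Add(8375, 94), -4243) = Add(8469, -4243) = 4226)
Add(Add(8916, Mul(-1, b)), Mul(-1, 47573)) = Add(Add(8916, Mul(-1, 4226)), Mul(-1, 47573)) = Add(Add(8916, -4226), -47573) = Add(4690, -47573) = -42883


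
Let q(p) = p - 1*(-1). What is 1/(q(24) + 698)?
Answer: 1/723 ≈ 0.0013831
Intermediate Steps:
q(p) = 1 + p (q(p) = p + 1 = 1 + p)
1/(q(24) + 698) = 1/((1 + 24) + 698) = 1/(25 + 698) = 1/723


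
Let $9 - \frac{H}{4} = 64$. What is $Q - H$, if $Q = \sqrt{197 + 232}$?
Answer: $220 + \sqrt{429} \approx 240.71$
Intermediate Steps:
$Q = \sqrt{429} \approx 20.712$
$H = -220$ ($H = 36 - 256 = -220$)
$Q - H = \sqrt{429} - -220 = \sqrt{429} + 220 = 220 + \sqrt{429}$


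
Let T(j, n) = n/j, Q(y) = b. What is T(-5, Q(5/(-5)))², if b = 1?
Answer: 1/25 ≈ 0.040000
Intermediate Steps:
Q(y) = 1
T(-5, Q(5/(-5)))² = (1/(-5))² = (1*(-⅕))² = (-⅕)² = 1/25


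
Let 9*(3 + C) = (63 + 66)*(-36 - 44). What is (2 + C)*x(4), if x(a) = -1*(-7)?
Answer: -24101/3 ≈ -8033.7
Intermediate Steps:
x(a) = 7
C = -3449/3 (C = -3 + ((63 + 66)*(-36 - 44))/9 = -3 + (129*(-80))/9 = -3 + (1/9)*(-10320) = -3 - 3440/3 = -3449/3 ≈ -1149.7)
(2 + C)*x(4) = (2 - 3449/3)*7 = -3443/3*7 = -24101/3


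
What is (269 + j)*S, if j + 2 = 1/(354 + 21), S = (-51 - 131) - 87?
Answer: -26933894/375 ≈ -71824.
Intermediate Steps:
S = -269 (S = -182 - 87 = -269)
j = -749/375 (j = -2 + 1/(354 + 21) = -2 + 1/375 = -749/375 ≈ -1.9973)
(269 + j)*S = (269 - 749/375)*(-269) = (100126/375)*(-269) = -26933894/375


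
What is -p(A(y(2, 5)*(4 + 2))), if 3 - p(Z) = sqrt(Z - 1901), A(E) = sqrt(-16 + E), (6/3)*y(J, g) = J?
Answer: -3 + sqrt(-1901 + I*sqrt(10)) ≈ -2.9637 + 43.6*I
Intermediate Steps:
y(J, g) = J/2
p(Z) = 3 - sqrt(-1901 + Z) (p(Z) = 3 - sqrt(Z - 1901) = 3 - sqrt(-1901 + Z))
-p(A(y(2, 5)*(4 + 2))) = -(3 - sqrt(-1901 + sqrt(-16 + ((1/2)*2)*(4 + 2)))) = -(3 - sqrt(-1901 + sqrt(-16 + 1*6))) = -(3 - sqrt(-1901 + sqrt(-16 + 6))) = -(3 - sqrt(-1901 + sqrt(-10))) = -(3 - sqrt(-1901 + I*sqrt(10))) = -3 + sqrt(-1901 + I*sqrt(10))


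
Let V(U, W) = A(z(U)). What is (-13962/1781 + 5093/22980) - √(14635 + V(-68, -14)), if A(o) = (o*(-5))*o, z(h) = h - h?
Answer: -23982779/3148260 - √14635 ≈ -128.59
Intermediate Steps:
z(h) = 0
A(o) = -5*o² (A(o) = (-5*o)*o = -5*o²)
V(U, W) = 0 (V(U, W) = -5*0² = -5*0 = 0)
(-13962/1781 + 5093/22980) - √(14635 + V(-68, -14)) = (-13962/1781 + 5093/22980) - √(14635 + 0) = (-13962*1/1781 + 5093*(1/22980)) - √14635 = (-1074/137 + 5093/22980) - √14635 = -23982779/3148260 - √14635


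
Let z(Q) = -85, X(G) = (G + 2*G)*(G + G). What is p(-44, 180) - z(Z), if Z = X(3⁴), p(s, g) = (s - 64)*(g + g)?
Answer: -38795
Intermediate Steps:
X(G) = 6*G² (X(G) = (3*G)*(2*G) = 6*G²)
p(s, g) = 2*g*(-64 + s) (p(s, g) = (-64 + s)*(2*g) = 2*g*(-64 + s))
Z = 39366 (Z = 6*(3⁴)² = 6*81² = 6*6561 = 39366)
p(-44, 180) - z(Z) = 2*180*(-64 - 44) - 1*(-85) = 2*180*(-108) + 85 = -38880 + 85 = -38795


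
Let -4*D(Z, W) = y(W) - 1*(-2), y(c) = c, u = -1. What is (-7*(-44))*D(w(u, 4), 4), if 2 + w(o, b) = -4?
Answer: -462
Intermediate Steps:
w(o, b) = -6 (w(o, b) = -2 - 4 = -6)
D(Z, W) = -1/2 - W/4 (D(Z, W) = -(W - 1*(-2))/4 = -(W + 2)/4 = -(2 + W)/4 = -1/2 - W/4)
(-7*(-44))*D(w(u, 4), 4) = (-7*(-44))*(-1/2 - 1/4*4) = 308*(-1/2 - 1) = 308*(-3/2) = -462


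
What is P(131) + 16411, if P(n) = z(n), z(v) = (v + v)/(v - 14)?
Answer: 1920349/117 ≈ 16413.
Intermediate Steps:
z(v) = 2*v/(-14 + v) (z(v) = (2*v)/(-14 + v) = 2*v/(-14 + v))
P(n) = 2*n/(-14 + n)
P(131) + 16411 = 2*131/(-14 + 131) + 16411 = 2*131/117 + 16411 = 2*131*(1/117) + 16411 = 262/117 + 16411 = 1920349/117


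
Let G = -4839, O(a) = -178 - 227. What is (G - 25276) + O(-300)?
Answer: -30520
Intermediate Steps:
O(a) = -405
(G - 25276) + O(-300) = (-4839 - 25276) - 405 = -30115 - 405 = -30520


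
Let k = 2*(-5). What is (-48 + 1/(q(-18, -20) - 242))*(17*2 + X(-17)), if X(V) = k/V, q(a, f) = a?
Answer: -1834707/1105 ≈ -1660.4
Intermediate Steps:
k = -10
X(V) = -10/V
(-48 + 1/(q(-18, -20) - 242))*(17*2 + X(-17)) = (-48 + 1/(-18 - 242))*(17*2 - 10/(-17)) = (-48 + 1/(-260))*(34 - 10*(-1/17)) = (-48 - 1/260)*(34 + 10/17) = -12481/260*588/17 = -1834707/1105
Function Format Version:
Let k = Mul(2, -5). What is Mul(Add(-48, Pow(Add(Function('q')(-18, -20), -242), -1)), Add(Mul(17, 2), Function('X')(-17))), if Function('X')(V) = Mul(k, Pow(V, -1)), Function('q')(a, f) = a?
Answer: Rational(-1834707, 1105) ≈ -1660.4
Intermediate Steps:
k = -10
Function('X')(V) = Mul(-10, Pow(V, -1))
Mul(Add(-48, Pow(Add(Function('q')(-18, -20), -242), -1)), Add(Mul(17, 2), Function('X')(-17))) = Mul(Add(-48, Pow(Add(-18, -242), -1)), Add(Mul(17, 2), Mul(-10, Pow(-17, -1)))) = Mul(Add(-48, Pow(-260, -1)), Add(34, Mul(-10, Rational(-1, 17)))) = Mul(Add(-48, Rational(-1, 260)), Add(34, Rational(10, 17))) = Mul(Rational(-12481, 260), Rational(588, 17)) = Rational(-1834707, 1105)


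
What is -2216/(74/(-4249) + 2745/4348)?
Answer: -40939828832/11341753 ≈ -3609.7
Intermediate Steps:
-2216/(74/(-4249) + 2745/4348) = -2216/(74*(-1/4249) + 2745*(1/4348)) = -2216/(-74/4249 + 2745/4348) = -2216/11341753/18474652 = -2216*18474652/11341753 = -40939828832/11341753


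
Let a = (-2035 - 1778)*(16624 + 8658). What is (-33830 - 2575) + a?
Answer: -96436671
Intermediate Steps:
a = -96400266 (a = -3813*25282 = -96400266)
(-33830 - 2575) + a = (-33830 - 2575) - 96400266 = -36405 - 96400266 = -96436671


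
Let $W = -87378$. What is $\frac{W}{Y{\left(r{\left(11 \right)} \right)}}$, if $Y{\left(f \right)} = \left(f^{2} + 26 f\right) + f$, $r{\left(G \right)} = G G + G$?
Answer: $- \frac{14563}{3498} \approx -4.1632$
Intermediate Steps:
$r{\left(G \right)} = G + G^{2}$ ($r{\left(G \right)} = G^{2} + G = G + G^{2}$)
$Y{\left(f \right)} = f^{2} + 27 f$
$\frac{W}{Y{\left(r{\left(11 \right)} \right)}} = - \frac{87378}{11 \left(1 + 11\right) \left(27 + 11 \left(1 + 11\right)\right)} = - \frac{87378}{11 \cdot 12 \left(27 + 11 \cdot 12\right)} = - \frac{87378}{132 \left(27 + 132\right)} = - \frac{87378}{132 \cdot 159} = - \frac{87378}{20988} = \left(-87378\right) \frac{1}{20988} = - \frac{14563}{3498}$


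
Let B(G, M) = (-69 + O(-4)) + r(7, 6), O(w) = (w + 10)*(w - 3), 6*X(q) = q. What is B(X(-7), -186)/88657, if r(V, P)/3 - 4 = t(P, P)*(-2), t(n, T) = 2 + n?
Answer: -147/88657 ≈ -0.0016581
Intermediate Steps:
X(q) = q/6
r(V, P) = -6*P (r(V, P) = 12 + 3*((2 + P)*(-2)) = 12 + 3*(-4 - 2*P) = 12 + (-12 - 6*P) = -6*P)
O(w) = (-3 + w)*(10 + w) (O(w) = (10 + w)*(-3 + w) = (-3 + w)*(10 + w))
B(G, M) = -147 (B(G, M) = (-69 + (-30 + (-4)² + 7*(-4))) - 6*6 = (-69 + (-30 + 16 - 28)) - 36 = (-69 - 42) - 36 = -111 - 36 = -147)
B(X(-7), -186)/88657 = -147/88657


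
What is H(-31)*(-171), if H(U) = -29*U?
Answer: -153729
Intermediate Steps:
H(-31)*(-171) = -29*(-31)*(-171) = 899*(-171) = -153729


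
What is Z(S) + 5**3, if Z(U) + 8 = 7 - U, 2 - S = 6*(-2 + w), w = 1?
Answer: 116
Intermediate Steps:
S = 8 (S = 2 - 6*(-2 + 1) = 2 - 6*(-1) = 2 - 1*(-6) = 2 + 6 = 8)
Z(U) = -1 - U (Z(U) = -8 + (7 - U) = -1 - U)
Z(S) + 5**3 = (-1 - 1*8) + 5**3 = (-1 - 8) + 125 = -9 + 125 = 116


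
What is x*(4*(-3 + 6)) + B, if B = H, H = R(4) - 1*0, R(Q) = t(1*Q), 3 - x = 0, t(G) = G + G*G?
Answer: 56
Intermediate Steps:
t(G) = G + G**2
x = 3 (x = 3 - 1*0 = 3 + 0 = 3)
R(Q) = Q*(1 + Q) (R(Q) = (1*Q)*(1 + 1*Q) = Q*(1 + Q))
H = 20 (H = 4*(1 + 4) - 1*0 = 4*5 + 0 = 20 + 0 = 20)
B = 20
x*(4*(-3 + 6)) + B = 3*(4*(-3 + 6)) + 20 = 3*(4*3) + 20 = 3*12 + 20 = 36 + 20 = 56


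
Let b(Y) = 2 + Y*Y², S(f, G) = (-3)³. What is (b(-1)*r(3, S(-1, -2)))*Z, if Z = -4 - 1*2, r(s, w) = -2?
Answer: 12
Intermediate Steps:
S(f, G) = -27
Z = -6 (Z = -4 - 2 = -6)
b(Y) = 2 + Y³
(b(-1)*r(3, S(-1, -2)))*Z = ((2 + (-1)³)*(-2))*(-6) = ((2 - 1)*(-2))*(-6) = (1*(-2))*(-6) = -2*(-6) = 12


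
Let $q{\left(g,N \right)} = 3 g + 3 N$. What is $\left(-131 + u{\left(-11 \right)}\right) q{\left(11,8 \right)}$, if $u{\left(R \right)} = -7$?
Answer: $-7866$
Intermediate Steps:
$q{\left(g,N \right)} = 3 N + 3 g$
$\left(-131 + u{\left(-11 \right)}\right) q{\left(11,8 \right)} = \left(-131 - 7\right) \left(3 \cdot 8 + 3 \cdot 11\right) = - 138 \left(24 + 33\right) = \left(-138\right) 57 = -7866$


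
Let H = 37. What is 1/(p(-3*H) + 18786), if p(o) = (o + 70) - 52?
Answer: 1/18693 ≈ 5.3496e-5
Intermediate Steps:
p(o) = 18 + o (p(o) = (70 + o) - 52 = 18 + o)
1/(p(-3*H) + 18786) = 1/((18 - 3*37) + 18786) = 1/((18 - 111) + 18786) = 1/(-93 + 18786) = 1/18693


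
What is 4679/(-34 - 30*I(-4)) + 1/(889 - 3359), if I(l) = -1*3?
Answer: 5778537/69160 ≈ 83.553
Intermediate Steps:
I(l) = -3
4679/(-34 - 30*I(-4)) + 1/(889 - 3359) = 4679/(-34 - 30*(-3)) + 1/(889 - 3359) = 4679/(-34 + 90) + 1/(-2470) = 4679/56 - 1/2470 = 5778537/69160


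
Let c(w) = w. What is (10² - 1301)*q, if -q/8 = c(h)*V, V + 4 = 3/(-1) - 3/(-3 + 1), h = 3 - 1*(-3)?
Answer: -317064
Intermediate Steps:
h = 6 (h = 3 + 3 = 6)
V = -11/2 (V = -4 + (3/(-1) - 3/(-3 + 1)) = -4 + (3*(-1) - 3/(-2)) = -4 + (-3 - 3*(-½)) = -4 + (-3 + 3/2) = -4 - 3/2 = -11/2 ≈ -5.5000)
q = 264 (q = -48*(-11)/2 = -8*(-33) = 264)
(10² - 1301)*q = (10² - 1301)*264 = (100 - 1301)*264 = -1201*264 = -317064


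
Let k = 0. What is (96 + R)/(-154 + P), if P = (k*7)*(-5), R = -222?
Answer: 9/11 ≈ 0.81818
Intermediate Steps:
P = 0 (P = (0*7)*(-5) = 0*(-5) = 0)
(96 + R)/(-154 + P) = (96 - 222)/(-154 + 0) = -126/(-154) = -126*(-1/154) = 9/11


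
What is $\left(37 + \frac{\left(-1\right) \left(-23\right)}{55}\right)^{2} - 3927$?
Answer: $- \frac{7643811}{3025} \approx -2526.9$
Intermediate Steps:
$\left(37 + \frac{\left(-1\right) \left(-23\right)}{55}\right)^{2} - 3927 = \left(37 + 23 \cdot \frac{1}{55}\right)^{2} + \left(-19821 + 15894\right) = \left(37 + \frac{23}{55}\right)^{2} - 3927 = \left(\frac{2058}{55}\right)^{2} - 3927 = \frac{4235364}{3025} - 3927 = - \frac{7643811}{3025}$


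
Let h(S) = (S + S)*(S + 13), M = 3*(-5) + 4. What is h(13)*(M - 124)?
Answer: -91260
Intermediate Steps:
M = -11 (M = -15 + 4 = -11)
h(S) = 2*S*(13 + S) (h(S) = (2*S)*(13 + S) = 2*S*(13 + S))
h(13)*(M - 124) = (2*13*(13 + 13))*(-11 - 124) = (2*13*26)*(-135) = 676*(-135) = -91260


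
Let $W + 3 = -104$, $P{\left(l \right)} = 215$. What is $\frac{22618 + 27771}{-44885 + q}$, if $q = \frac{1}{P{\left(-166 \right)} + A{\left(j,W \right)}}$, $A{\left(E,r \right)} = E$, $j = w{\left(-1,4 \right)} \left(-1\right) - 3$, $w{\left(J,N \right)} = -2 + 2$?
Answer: $- \frac{10682468}{9515619} \approx -1.1226$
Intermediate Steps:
$W = -107$ ($W = -3 - 104 = -107$)
$w{\left(J,N \right)} = 0$
$j = -3$ ($j = 0 \left(-1\right) - 3 = 0 - 3 = -3$)
$q = \frac{1}{212}$ ($q = \frac{1}{215 - 3} = \frac{1}{212} \approx 0.004717$)
$\frac{22618 + 27771}{-44885 + q} = \frac{22618 + 27771}{-44885 + \frac{1}{212}} = \frac{50389}{- \frac{9515619}{212}} = 50389 \left(- \frac{212}{9515619}\right) = - \frac{10682468}{9515619}$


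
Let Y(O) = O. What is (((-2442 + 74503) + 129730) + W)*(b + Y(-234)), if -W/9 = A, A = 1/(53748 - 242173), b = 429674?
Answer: 3265673833275392/37685 ≈ 8.6657e+10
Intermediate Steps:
A = -1/188425 (A = 1/(-188425) = -1/188425 ≈ -5.3071e-6)
W = 9/188425 (W = -9*(-1/188425) = 9/188425 ≈ 4.7764e-5)
(((-2442 + 74503) + 129730) + W)*(b + Y(-234)) = (((-2442 + 74503) + 129730) + 9/188425)*(429674 - 234) = ((72061 + 129730) + 9/188425)*429440 = (201791 + 9/188425)*429440 = (38022469184/188425)*429440 = 3265673833275392/37685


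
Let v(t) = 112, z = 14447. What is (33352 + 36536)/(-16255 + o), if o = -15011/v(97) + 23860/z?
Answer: -8698712064/2039678609 ≈ -4.2647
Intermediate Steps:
o = -214191597/1618064 (o = -15011/112 + 23860/14447 = -214191597/1618064 ≈ -132.38)
(33352 + 36536)/(-16255 + o) = (33352 + 36536)/(-16255 - 214191597/1618064) = 69888/(-26515821917/1618064) = 69888*(-1618064/26515821917) = -8698712064/2039678609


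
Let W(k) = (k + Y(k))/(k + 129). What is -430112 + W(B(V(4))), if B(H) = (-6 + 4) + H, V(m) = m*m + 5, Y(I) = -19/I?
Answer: -31828279/74 ≈ -4.3011e+5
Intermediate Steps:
V(m) = 5 + m² (V(m) = m² + 5 = 5 + m²)
B(H) = -2 + H
W(k) = (k - 19/k)/(129 + k) (W(k) = (k - 19/k)/(k + 129) = (k - 19/k)/(129 + k))
-430112 + W(B(V(4))) = -430112 + (-19 + (-2 + (5 + 4²))²)/((-2 + (5 + 4²))*(129 + (-2 + (5 + 4²)))) = -430112 + (-19 + (-2 + (5 + 16))²)/((-2 + (5 + 16))*(129 + (-2 + (5 + 16)))) = -430112 + (-19 + (-2 + 21)²)/((-2 + 21)*(129 + (-2 + 21))) = -430112 + (-19 + 19²)/(19*(129 + 19)) = -430112 + (1/19)*(-19 + 361)/148 = -430112 + (1/19)*(1/148)*342 = -430112 + 9/74 = -31828279/74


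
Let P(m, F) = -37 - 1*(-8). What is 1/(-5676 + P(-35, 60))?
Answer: -1/5705 ≈ -0.00017528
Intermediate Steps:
P(m, F) = -29 (P(m, F) = -37 + 8 = -29)
1/(-5676 + P(-35, 60)) = 1/(-5676 - 29) = 1/(-5705) = -1/5705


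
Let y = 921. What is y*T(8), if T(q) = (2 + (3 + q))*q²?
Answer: 766272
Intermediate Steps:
T(q) = q²*(5 + q) (T(q) = (5 + q)*q² = q²*(5 + q))
y*T(8) = 921*(8²*(5 + 8)) = 921*(64*13) = 921*832 = 766272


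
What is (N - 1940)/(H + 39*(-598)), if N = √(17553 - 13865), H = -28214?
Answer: 485/12884 - √922/25768 ≈ 0.036465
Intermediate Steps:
N = 2*√922 (N = √3688 = 2*√922 ≈ 60.729)
(N - 1940)/(H + 39*(-598)) = (2*√922 - 1940)/(-28214 + 39*(-598)) = (-1940 + 2*√922)/(-28214 - 23322) = (-1940 + 2*√922)/(-51536) = (-1940 + 2*√922)*(-1/51536) = 485/12884 - √922/25768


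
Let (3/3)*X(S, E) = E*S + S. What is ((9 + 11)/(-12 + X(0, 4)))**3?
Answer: -125/27 ≈ -4.6296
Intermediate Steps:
X(S, E) = S + E*S (X(S, E) = E*S + S = S + E*S)
((9 + 11)/(-12 + X(0, 4)))**3 = ((9 + 11)/(-12 + 0*(1 + 4)))**3 = (20/(-12 + 0*5))**3 = (20/(-12 + 0))**3 = (20/(-12))**3 = (20*(-1/12))**3 = (-5/3)**3 = -125/27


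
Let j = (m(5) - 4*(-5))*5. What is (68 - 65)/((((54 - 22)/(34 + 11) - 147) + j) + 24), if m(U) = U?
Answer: 135/122 ≈ 1.1066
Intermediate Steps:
j = 125 (j = (5 - 4*(-5))*5 = (5 - 1*(-20))*5 = (5 + 20)*5 = 25*5 = 125)
(68 - 65)/((((54 - 22)/(34 + 11) - 147) + j) + 24) = (68 - 65)/((((54 - 22)/(34 + 11) - 147) + 125) + 24) = 3/(((32/45 - 147) + 125) + 24) = 3/((-6583/45 + 125) + 24) = 3/(-958/45 + 24) = 3/(122/45) = 3*(45/122) = 135/122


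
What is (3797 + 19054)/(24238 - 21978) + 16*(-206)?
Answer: -7426109/2260 ≈ -3285.9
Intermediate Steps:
(3797 + 19054)/(24238 - 21978) + 16*(-206) = 22851/2260 - 3296 = -7426109/2260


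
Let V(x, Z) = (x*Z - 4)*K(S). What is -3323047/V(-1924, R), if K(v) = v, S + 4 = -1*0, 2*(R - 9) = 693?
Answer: -3323047/2735944 ≈ -1.2146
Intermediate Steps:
R = 711/2 (R = 9 + (½)*693 = 9 + 693/2 = 711/2 ≈ 355.50)
S = -4 (S = -4 - 1*0 = -4 + 0 = -4)
V(x, Z) = 16 - 4*Z*x (V(x, Z) = (x*Z - 4)*(-4) = (Z*x - 4)*(-4) = (-4 + Z*x)*(-4) = 16 - 4*Z*x)
-3323047/V(-1924, R) = -3323047/(16 - 4*711/2*(-1924)) = -3323047/(16 + 2735928) = -3323047/2735944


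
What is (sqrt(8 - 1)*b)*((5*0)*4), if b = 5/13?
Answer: 0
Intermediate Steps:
b = 5/13 (b = 5*(1/13) = 5/13 ≈ 0.38462)
(sqrt(8 - 1)*b)*((5*0)*4) = (sqrt(8 - 1)*(5/13))*((5*0)*4) = (sqrt(7)*(5/13))*(0*4) = (5*sqrt(7)/13)*0 = 0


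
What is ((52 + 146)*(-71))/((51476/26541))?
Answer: -186556689/25738 ≈ -7248.3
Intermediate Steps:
((52 + 146)*(-71))/((51476/26541)) = (198*(-71))/((51476*(1/26541))) = -14058/51476/26541 = -14058*26541/51476 = -186556689/25738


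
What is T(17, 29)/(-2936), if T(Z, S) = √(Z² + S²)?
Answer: -√1130/2936 ≈ -0.011449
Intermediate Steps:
T(Z, S) = √(S² + Z²)
T(17, 29)/(-2936) = √(29² + 17²)/(-2936) = √(841 + 289)*(-1/2936) = √1130*(-1/2936) = -√1130/2936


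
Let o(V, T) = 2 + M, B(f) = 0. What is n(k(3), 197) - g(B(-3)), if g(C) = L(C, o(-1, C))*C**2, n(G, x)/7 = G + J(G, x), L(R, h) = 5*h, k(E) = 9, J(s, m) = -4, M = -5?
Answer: 35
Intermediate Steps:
o(V, T) = -3 (o(V, T) = 2 - 5 = -3)
n(G, x) = -28 + 7*G (n(G, x) = 7*(G - 4) = 7*(-4 + G) = -28 + 7*G)
g(C) = -15*C**2 (g(C) = (5*(-3))*C**2 = -15*C**2)
n(k(3), 197) - g(B(-3)) = (-28 + 7*9) - (-15)*0**2 = (-28 + 63) - (-15)*0 = 35 - 1*0 = 35 + 0 = 35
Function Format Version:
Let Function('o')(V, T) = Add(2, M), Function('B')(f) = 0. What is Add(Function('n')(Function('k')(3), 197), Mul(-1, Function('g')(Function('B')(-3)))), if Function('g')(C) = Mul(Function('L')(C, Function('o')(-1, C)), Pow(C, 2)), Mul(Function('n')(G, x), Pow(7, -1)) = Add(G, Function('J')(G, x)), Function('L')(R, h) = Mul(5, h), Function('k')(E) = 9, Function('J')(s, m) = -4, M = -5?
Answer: 35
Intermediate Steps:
Function('o')(V, T) = -3 (Function('o')(V, T) = Add(2, -5) = -3)
Function('n')(G, x) = Add(-28, Mul(7, G)) (Function('n')(G, x) = Mul(7, Add(G, -4)) = Mul(7, Add(-4, G)) = Add(-28, Mul(7, G)))
Function('g')(C) = Mul(-15, Pow(C, 2)) (Function('g')(C) = Mul(Mul(5, -3), Pow(C, 2)) = Mul(-15, Pow(C, 2)))
Add(Function('n')(Function('k')(3), 197), Mul(-1, Function('g')(Function('B')(-3)))) = Add(Add(-28, Mul(7, 9)), Mul(-1, Mul(-15, Pow(0, 2)))) = Add(Add(-28, 63), Mul(-1, Mul(-15, 0))) = Add(35, Mul(-1, 0)) = Add(35, 0) = 35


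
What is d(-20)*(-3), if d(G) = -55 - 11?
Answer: 198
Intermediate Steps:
d(G) = -66
d(-20)*(-3) = -66*(-3) = 198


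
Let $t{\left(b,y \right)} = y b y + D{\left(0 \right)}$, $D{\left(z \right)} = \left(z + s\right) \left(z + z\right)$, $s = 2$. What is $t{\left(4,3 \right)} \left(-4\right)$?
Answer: $-144$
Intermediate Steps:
$D{\left(z \right)} = 2 z \left(2 + z\right)$ ($D{\left(z \right)} = \left(z + 2\right) \left(z + z\right) = \left(2 + z\right) 2 z = 2 z \left(2 + z\right)$)
$t{\left(b,y \right)} = b y^{2}$ ($t{\left(b,y \right)} = y b y + 2 \cdot 0 \left(2 + 0\right) = b y y + 2 \cdot 0 \cdot 2 = b y^{2} + 0 = b y^{2}$)
$t{\left(4,3 \right)} \left(-4\right) = 4 \cdot 3^{2} \left(-4\right) = 4 \cdot 9 \left(-4\right) = 36 \left(-4\right) = -144$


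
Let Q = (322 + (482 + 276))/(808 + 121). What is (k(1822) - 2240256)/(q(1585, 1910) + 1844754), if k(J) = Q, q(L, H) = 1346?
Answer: -520299186/428756725 ≈ -1.2135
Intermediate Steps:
Q = 1080/929 (Q = (322 + 758)/929 = 1080*(1/929) = 1080/929 ≈ 1.1625)
k(J) = 1080/929
(k(1822) - 2240256)/(q(1585, 1910) + 1844754) = (1080/929 - 2240256)/(1346 + 1844754) = -2081196744/929/1846100 = -2081196744/929*1/1846100 = -520299186/428756725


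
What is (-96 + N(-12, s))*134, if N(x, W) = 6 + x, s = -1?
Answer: -13668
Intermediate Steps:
(-96 + N(-12, s))*134 = (-96 + (6 - 12))*134 = (-96 - 6)*134 = -102*134 = -13668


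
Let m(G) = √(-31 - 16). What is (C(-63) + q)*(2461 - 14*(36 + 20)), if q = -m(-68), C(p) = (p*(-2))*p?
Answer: -13312026 - 1677*I*√47 ≈ -1.3312e+7 - 11497.0*I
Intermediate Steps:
m(G) = I*√47 (m(G) = √(-47) = I*√47)
C(p) = -2*p² (C(p) = (-2*p)*p = -2*p²)
q = -I*√47 ≈ -6.8557*I
(C(-63) + q)*(2461 - 14*(36 + 20)) = (-2*(-63)² - I*√47)*(2461 - 14*(36 + 20)) = (-2*3969 - I*√47)*(2461 - 14*56) = (-7938 - I*√47)*(2461 - 784) = (-7938 - I*√47)*1677 = -13312026 - 1677*I*√47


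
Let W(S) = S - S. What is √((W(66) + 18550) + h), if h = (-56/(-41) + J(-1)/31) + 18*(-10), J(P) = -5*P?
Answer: √29678118181/1271 ≈ 135.54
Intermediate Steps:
W(S) = 0
h = -226839/1271 (h = (-56/(-41) - 5*(-1)/31) + 18*(-10) = (-56*(-1/41) + 5*(1/31)) - 180 = (56/41 + 5/31) - 180 = 1941/1271 - 180 = -226839/1271 ≈ -178.47)
√((W(66) + 18550) + h) = √((0 + 18550) - 226839/1271) = √(18550 - 226839/1271) = √(23350211/1271) = √29678118181/1271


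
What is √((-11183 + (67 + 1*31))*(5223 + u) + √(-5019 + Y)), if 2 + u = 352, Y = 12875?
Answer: √(-61776705 + 4*√491) ≈ 7859.8*I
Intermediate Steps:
u = 350 (u = -2 + 352 = 350)
√((-11183 + (67 + 1*31))*(5223 + u) + √(-5019 + Y)) = √((-11183 + (67 + 1*31))*(5223 + 350) + √(-5019 + 12875)) = √((-11183 + (67 + 31))*5573 + √7856) = √((-11183 + 98)*5573 + 4*√491) = √(-11085*5573 + 4*√491) = √(-61776705 + 4*√491)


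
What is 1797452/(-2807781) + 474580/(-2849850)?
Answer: -215166176306/266725156095 ≈ -0.80670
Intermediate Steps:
1797452/(-2807781) + 474580/(-2849850) = 1797452*(-1/2807781) + 474580*(-1/2849850) = -1797452/2807781 - 47458/284985 = -215166176306/266725156095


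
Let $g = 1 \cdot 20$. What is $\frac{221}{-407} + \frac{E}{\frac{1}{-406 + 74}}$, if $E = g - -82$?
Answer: $- \frac{13782869}{407} \approx -33865.0$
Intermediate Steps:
$g = 20$
$E = 102$ ($E = 20 - -82 = 20 + 82 = 102$)
$\frac{221}{-407} + \frac{E}{\frac{1}{-406 + 74}} = \frac{221}{-407} + \frac{102}{\frac{1}{-406 + 74}} = 221 \left(- \frac{1}{407}\right) + \frac{102}{\frac{1}{-332}} = - \frac{221}{407} + \frac{102}{- \frac{1}{332}} = - \frac{221}{407} + 102 \left(-332\right) = - \frac{221}{407} - 33864 = - \frac{13782869}{407}$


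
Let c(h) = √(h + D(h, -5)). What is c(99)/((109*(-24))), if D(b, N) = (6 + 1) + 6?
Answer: -√7/654 ≈ -0.0040455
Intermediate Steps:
D(b, N) = 13 (D(b, N) = 7 + 6 = 13)
c(h) = √(13 + h) (c(h) = √(h + 13) = √(13 + h))
c(99)/((109*(-24))) = √(13 + 99)/((109*(-24))) = √112/(-2616) = (4*√7)*(-1/2616) = -√7/654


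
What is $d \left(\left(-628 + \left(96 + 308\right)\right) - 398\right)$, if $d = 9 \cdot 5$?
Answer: $-27990$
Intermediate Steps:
$d = 45$
$d \left(\left(-628 + \left(96 + 308\right)\right) - 398\right) = 45 \left(\left(-628 + \left(96 + 308\right)\right) - 398\right) = 45 \left(\left(-628 + 404\right) - 398\right) = 45 \left(-224 - 398\right) = 45 \left(-622\right) = -27990$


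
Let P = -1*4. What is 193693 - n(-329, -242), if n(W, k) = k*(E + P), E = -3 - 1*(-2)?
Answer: 192483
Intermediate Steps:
E = -1 (E = -3 + 2 = -1)
P = -4
n(W, k) = -5*k (n(W, k) = k*(-1 - 4) = k*(-5) = -5*k)
193693 - n(-329, -242) = 193693 - (-5)*(-242) = 193693 - 1*1210 = 193693 - 1210 = 192483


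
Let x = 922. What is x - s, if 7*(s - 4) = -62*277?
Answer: 23600/7 ≈ 3371.4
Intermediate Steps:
s = -17146/7 (s = 4 + (-62*277)/7 = 4 + (1/7)*(-17174) = 4 - 17174/7 = -17146/7 ≈ -2449.4)
x - s = 922 - 1*(-17146/7) = 922 + 17146/7 = 23600/7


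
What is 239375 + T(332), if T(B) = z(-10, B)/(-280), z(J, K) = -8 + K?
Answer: 16756169/70 ≈ 2.3937e+5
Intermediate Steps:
T(B) = 1/35 - B/280 (T(B) = (-8 + B)/(-280) = (-8 + B)*(-1/280) = 1/35 - B/280)
239375 + T(332) = 239375 + (1/35 - 1/280*332) = 239375 + (1/35 - 83/70) = 239375 - 81/70 = 16756169/70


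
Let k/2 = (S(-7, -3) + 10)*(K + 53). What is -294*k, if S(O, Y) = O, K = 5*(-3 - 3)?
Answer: -40572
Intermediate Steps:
K = -30 (K = 5*(-6) = -30)
k = 138 (k = 2*((-7 + 10)*(-30 + 53)) = 2*(3*23) = 2*69 = 138)
-294*k = -294*138 = -40572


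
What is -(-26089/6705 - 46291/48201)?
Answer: 522632348/107729235 ≈ 4.8513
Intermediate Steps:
-(-26089/6705 - 46291/48201) = -1*(-522632348/107729235) = 522632348/107729235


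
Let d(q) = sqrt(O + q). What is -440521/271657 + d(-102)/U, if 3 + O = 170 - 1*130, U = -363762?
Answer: -440521/271657 - I*sqrt(65)/363762 ≈ -1.6216 - 2.2164e-5*I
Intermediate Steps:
O = 37 (O = -3 + (170 - 1*130) = -3 + (170 - 130) = -3 + 40 = 37)
d(q) = sqrt(37 + q)
-440521/271657 + d(-102)/U = -440521/271657 + sqrt(37 - 102)/(-363762) = -440521*1/271657 + sqrt(-65)*(-1/363762) = -440521/271657 + (I*sqrt(65))*(-1/363762) = -440521/271657 - I*sqrt(65)/363762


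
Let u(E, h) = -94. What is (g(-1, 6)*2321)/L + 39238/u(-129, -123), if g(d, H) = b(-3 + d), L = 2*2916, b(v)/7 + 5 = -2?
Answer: -119763271/274104 ≈ -436.93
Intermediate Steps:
b(v) = -49 (b(v) = -35 + 7*(-2) = -35 - 14 = -49)
L = 5832
g(d, H) = -49
(g(-1, 6)*2321)/L + 39238/u(-129, -123) = -49*2321/5832 + 39238/(-94) = -113729*1/5832 + 39238*(-1/94) = -113729/5832 - 19619/47 = -119763271/274104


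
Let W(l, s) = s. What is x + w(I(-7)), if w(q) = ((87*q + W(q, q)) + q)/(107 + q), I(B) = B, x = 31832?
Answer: 3182577/100 ≈ 31826.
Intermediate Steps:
w(q) = 89*q/(107 + q) (w(q) = ((87*q + q) + q)/(107 + q) = (88*q + q)/(107 + q) = (89*q)/(107 + q) = 89*q/(107 + q))
x + w(I(-7)) = 31832 + 89*(-7)/(107 - 7) = 31832 + 89*(-7)/100 = 31832 + 89*(-7)*(1/100) = 31832 - 623/100 = 3182577/100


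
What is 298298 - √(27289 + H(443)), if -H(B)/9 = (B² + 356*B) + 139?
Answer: 298298 - 5*I*√126383 ≈ 2.983e+5 - 1777.5*I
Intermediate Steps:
H(B) = -1251 - 3204*B - 9*B² (H(B) = -9*((B² + 356*B) + 139) = -9*(139 + B² + 356*B) = -1251 - 3204*B - 9*B²)
298298 - √(27289 + H(443)) = 298298 - √(27289 + (-1251 - 3204*443 - 9*443²)) = 298298 - √(27289 + (-1251 - 1419372 - 9*196249)) = 298298 - √(27289 + (-1251 - 1419372 - 1766241)) = 298298 - √(27289 - 3186864) = 298298 - √(-3159575) = 298298 - 5*I*√126383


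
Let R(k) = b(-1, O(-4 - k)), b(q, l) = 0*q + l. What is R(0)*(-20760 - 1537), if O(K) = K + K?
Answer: 178376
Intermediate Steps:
O(K) = 2*K
b(q, l) = l (b(q, l) = 0 + l = l)
R(k) = -8 - 2*k (R(k) = 2*(-4 - k) = -8 - 2*k)
R(0)*(-20760 - 1537) = (-8 - 2*0)*(-20760 - 1537) = (-8 + 0)*(-22297) = -8*(-22297) = 178376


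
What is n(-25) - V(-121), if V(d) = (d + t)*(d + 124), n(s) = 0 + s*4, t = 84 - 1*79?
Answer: 248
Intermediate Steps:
t = 5 (t = 84 - 79 = 5)
n(s) = 4*s (n(s) = 0 + 4*s = 4*s)
V(d) = (5 + d)*(124 + d) (V(d) = (d + 5)*(d + 124) = (5 + d)*(124 + d))
n(-25) - V(-121) = 4*(-25) - (620 + (-121)² + 129*(-121)) = -100 - (620 + 14641 - 15609) = -100 - 1*(-348) = -100 + 348 = 248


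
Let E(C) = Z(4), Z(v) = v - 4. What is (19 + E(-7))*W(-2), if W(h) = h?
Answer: -38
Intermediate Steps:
Z(v) = -4 + v
E(C) = 0 (E(C) = -4 + 4 = 0)
(19 + E(-7))*W(-2) = (19 + 0)*(-2) = 19*(-2) = -38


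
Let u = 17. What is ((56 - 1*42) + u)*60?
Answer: 1860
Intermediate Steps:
((56 - 1*42) + u)*60 = ((56 - 1*42) + 17)*60 = ((56 - 42) + 17)*60 = (14 + 17)*60 = 31*60 = 1860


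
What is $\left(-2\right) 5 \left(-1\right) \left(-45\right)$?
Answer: $-450$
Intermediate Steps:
$\left(-2\right) 5 \left(-1\right) \left(-45\right) = \left(-10\right) \left(-1\right) \left(-45\right) = 10 \left(-45\right) = -450$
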